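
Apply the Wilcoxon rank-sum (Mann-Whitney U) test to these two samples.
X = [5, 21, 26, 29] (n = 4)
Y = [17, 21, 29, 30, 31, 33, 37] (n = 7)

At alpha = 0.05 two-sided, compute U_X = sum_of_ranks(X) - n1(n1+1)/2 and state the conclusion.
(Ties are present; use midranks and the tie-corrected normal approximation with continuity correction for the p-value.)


Step 1: Combine and sort all 11 observations; assign midranks.
sorted (value, group): (5,X), (17,Y), (21,X), (21,Y), (26,X), (29,X), (29,Y), (30,Y), (31,Y), (33,Y), (37,Y)
ranks: 5->1, 17->2, 21->3.5, 21->3.5, 26->5, 29->6.5, 29->6.5, 30->8, 31->9, 33->10, 37->11
Step 2: Rank sum for X: R1 = 1 + 3.5 + 5 + 6.5 = 16.
Step 3: U_X = R1 - n1(n1+1)/2 = 16 - 4*5/2 = 16 - 10 = 6.
       U_Y = n1*n2 - U_X = 28 - 6 = 22.
Step 4: Ties are present, so use the tie-corrected normal approximation (with continuity correction) for the p-value.
Step 5: p-value = 0.154489; compare to alpha = 0.05. fail to reject H0.

U_X = 6, p = 0.154489, fail to reject H0 at alpha = 0.05.


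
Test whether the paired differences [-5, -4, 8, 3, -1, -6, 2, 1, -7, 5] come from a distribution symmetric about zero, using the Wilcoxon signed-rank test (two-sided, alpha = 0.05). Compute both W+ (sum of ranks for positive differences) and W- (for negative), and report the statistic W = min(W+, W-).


Step 1: Drop any zero differences (none here) and take |d_i|.
|d| = [5, 4, 8, 3, 1, 6, 2, 1, 7, 5]
Step 2: Midrank |d_i| (ties get averaged ranks).
ranks: |5|->6.5, |4|->5, |8|->10, |3|->4, |1|->1.5, |6|->8, |2|->3, |1|->1.5, |7|->9, |5|->6.5
Step 3: Attach original signs; sum ranks with positive sign and with negative sign.
W+ = 10 + 4 + 3 + 1.5 + 6.5 = 25
W- = 6.5 + 5 + 1.5 + 8 + 9 = 30
(Check: W+ + W- = 55 should equal n(n+1)/2 = 55.)
Step 4: Test statistic W = min(W+, W-) = 25.
Step 5: Ties in |d|, so use the tie-corrected normal approximation.
        E[W] = n(n+1)/4 = 10*11/4 = 27.5.
        Tie groups: |d|=1 (t=2), |d|=5 (t=2); sum(t^3 - t) = 12.
        Var[W] = n(n+1)(2n+1)/24 - sum(t^3-t)/48 = 2310/24 - 12/48 = 96.
        z = (W - E[W]) / sqrt(Var[W]) = (25 - 27.5) / 9.7980 = -0.2552.
        Two-sided p = 2*Phi(z) = 0.798603.
Step 6: alpha = 0.05. fail to reject H0.

W+ = 25, W- = 30, W = min = 25, p = 0.798603, fail to reject H0.


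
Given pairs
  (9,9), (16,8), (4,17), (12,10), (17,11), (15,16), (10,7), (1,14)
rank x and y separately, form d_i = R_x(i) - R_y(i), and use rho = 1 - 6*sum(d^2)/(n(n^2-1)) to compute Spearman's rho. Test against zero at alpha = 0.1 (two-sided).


Step 1: Rank x and y separately (midranks; no ties here).
rank(x): 9->3, 16->7, 4->2, 12->5, 17->8, 15->6, 10->4, 1->1
rank(y): 9->3, 8->2, 17->8, 10->4, 11->5, 16->7, 7->1, 14->6
Step 2: d_i = R_x(i) - R_y(i); compute d_i^2.
  (3-3)^2=0, (7-2)^2=25, (2-8)^2=36, (5-4)^2=1, (8-5)^2=9, (6-7)^2=1, (4-1)^2=9, (1-6)^2=25
sum(d^2) = 106.
Step 3: rho = 1 - 6*106 / (8*(8^2 - 1)) = 1 - 636/504 = -0.261905.
Step 4: Under H0, t = rho * sqrt((n-2)/(1-rho^2)) = -0.6647 ~ t(6).
Step 5: Two-sided p-value from the t-distribution with 6 df = 0.530923.
Step 6: alpha = 0.1. fail to reject H0.

rho = -0.2619, p = 0.530923, fail to reject H0 at alpha = 0.1.


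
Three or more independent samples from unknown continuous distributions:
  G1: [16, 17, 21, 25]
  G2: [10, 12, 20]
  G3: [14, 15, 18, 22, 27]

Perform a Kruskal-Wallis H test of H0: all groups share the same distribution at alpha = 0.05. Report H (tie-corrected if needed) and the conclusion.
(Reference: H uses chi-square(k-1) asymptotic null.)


Step 1: Combine all N = 12 observations and assign midranks.
sorted (value, group, rank): (10,G2,1), (12,G2,2), (14,G3,3), (15,G3,4), (16,G1,5), (17,G1,6), (18,G3,7), (20,G2,8), (21,G1,9), (22,G3,10), (25,G1,11), (27,G3,12)
Step 2: Sum ranks within each group.
R_1 = 31 (n_1 = 4)
R_2 = 11 (n_2 = 3)
R_3 = 36 (n_3 = 5)
Step 3: H = 12/(N(N+1)) * sum(R_i^2/n_i) - 3(N+1)
     = 12/(12*13) * (31^2/4 + 11^2/3 + 36^2/5) - 3*13
     = 0.076923 * 539.783 - 39
     = 2.521795.
Step 4: No ties, so H is used without correction.
Step 5: Under H0, H ~ chi^2(2); p-value = 0.283400.
Step 6: alpha = 0.05. fail to reject H0.

H = 2.5218, df = 2, p = 0.283400, fail to reject H0.


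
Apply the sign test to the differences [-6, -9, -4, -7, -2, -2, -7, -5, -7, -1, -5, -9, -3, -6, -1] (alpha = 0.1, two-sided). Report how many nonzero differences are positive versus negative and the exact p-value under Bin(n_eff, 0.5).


Step 1: Discard zero differences. Original n = 15; n_eff = number of nonzero differences = 15.
Nonzero differences (with sign): -6, -9, -4, -7, -2, -2, -7, -5, -7, -1, -5, -9, -3, -6, -1
Step 2: Count signs: positive = 0, negative = 15.
Step 3: Under H0: P(positive) = 0.5, so the number of positives S ~ Bin(15, 0.5).
Step 4: Two-sided exact p-value = sum of Bin(15,0.5) probabilities at or below the observed probability = 0.000061.
Step 5: alpha = 0.1. reject H0.

n_eff = 15, pos = 0, neg = 15, p = 0.000061, reject H0.


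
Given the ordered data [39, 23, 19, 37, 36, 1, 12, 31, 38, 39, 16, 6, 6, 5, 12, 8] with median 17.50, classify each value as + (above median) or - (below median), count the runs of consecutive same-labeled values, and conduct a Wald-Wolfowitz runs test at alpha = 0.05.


Step 1: Compute median = 17.50; label A = above, B = below.
Labels in order: AAAAABBAAABBBBBB  (n_A = 8, n_B = 8)
Step 2: Count runs R = 4.
Step 3: Under H0 (random ordering), E[R] = 2*n_A*n_B/(n_A+n_B) + 1 = 2*8*8/16 + 1 = 9.0000.
        Var[R] = 2*n_A*n_B*(2*n_A*n_B - n_A - n_B) / ((n_A+n_B)^2 * (n_A+n_B-1)) = 14336/3840 = 3.7333.
        SD[R] = 1.9322.
Step 4: Continuity-corrected z = (R + 0.5 - E[R]) / SD[R] = (4 + 0.5 - 9.0000) / 1.9322 = -2.3290.
Step 5: Two-sided p-value via normal approximation = 2*(1 - Phi(|z|)) = 0.019861.
Step 6: alpha = 0.05. reject H0.

R = 4, z = -2.3290, p = 0.019861, reject H0.


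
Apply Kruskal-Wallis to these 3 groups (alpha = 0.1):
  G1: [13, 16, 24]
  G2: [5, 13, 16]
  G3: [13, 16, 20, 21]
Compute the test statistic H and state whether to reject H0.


Step 1: Combine all N = 10 observations and assign midranks.
sorted (value, group, rank): (5,G2,1), (13,G1,3), (13,G2,3), (13,G3,3), (16,G1,6), (16,G2,6), (16,G3,6), (20,G3,8), (21,G3,9), (24,G1,10)
Step 2: Sum ranks within each group.
R_1 = 19 (n_1 = 3)
R_2 = 10 (n_2 = 3)
R_3 = 26 (n_3 = 4)
Step 3: H = 12/(N(N+1)) * sum(R_i^2/n_i) - 3(N+1)
     = 12/(10*11) * (19^2/3 + 10^2/3 + 26^2/4) - 3*11
     = 0.109091 * 322.667 - 33
     = 2.200000.
Step 4: Ties present; correction factor C = 1 - 48/(10^3 - 10) = 0.951515. Corrected H = 2.200000 / 0.951515 = 2.312102.
Step 5: Under H0, H ~ chi^2(2); p-value = 0.314727.
Step 6: alpha = 0.1. fail to reject H0.

H = 2.3121, df = 2, p = 0.314727, fail to reject H0.


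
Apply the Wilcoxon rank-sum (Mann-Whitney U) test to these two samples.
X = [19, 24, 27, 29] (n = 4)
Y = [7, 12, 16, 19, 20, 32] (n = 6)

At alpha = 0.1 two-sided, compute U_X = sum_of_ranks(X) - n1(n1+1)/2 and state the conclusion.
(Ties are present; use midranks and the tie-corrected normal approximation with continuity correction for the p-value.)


Step 1: Combine and sort all 10 observations; assign midranks.
sorted (value, group): (7,Y), (12,Y), (16,Y), (19,X), (19,Y), (20,Y), (24,X), (27,X), (29,X), (32,Y)
ranks: 7->1, 12->2, 16->3, 19->4.5, 19->4.5, 20->6, 24->7, 27->8, 29->9, 32->10
Step 2: Rank sum for X: R1 = 4.5 + 7 + 8 + 9 = 28.5.
Step 3: U_X = R1 - n1(n1+1)/2 = 28.5 - 4*5/2 = 28.5 - 10 = 18.5.
       U_Y = n1*n2 - U_X = 24 - 18.5 = 5.5.
Step 4: Ties are present, so use the tie-corrected normal approximation (with continuity correction) for the p-value.
Step 5: p-value = 0.199458; compare to alpha = 0.1. fail to reject H0.

U_X = 18.5, p = 0.199458, fail to reject H0 at alpha = 0.1.


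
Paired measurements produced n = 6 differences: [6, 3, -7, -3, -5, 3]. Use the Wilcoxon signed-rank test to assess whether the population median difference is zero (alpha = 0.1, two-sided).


Step 1: Drop any zero differences (none here) and take |d_i|.
|d| = [6, 3, 7, 3, 5, 3]
Step 2: Midrank |d_i| (ties get averaged ranks).
ranks: |6|->5, |3|->2, |7|->6, |3|->2, |5|->4, |3|->2
Step 3: Attach original signs; sum ranks with positive sign and with negative sign.
W+ = 5 + 2 + 2 = 9
W- = 6 + 2 + 4 = 12
(Check: W+ + W- = 21 should equal n(n+1)/2 = 21.)
Step 4: Test statistic W = min(W+, W-) = 9.
Step 5: Ties in |d|, so use the tie-corrected normal approximation.
        E[W] = n(n+1)/4 = 6*7/4 = 10.5.
        Tie groups: |d|=3 (t=3); sum(t^3 - t) = 24.
        Var[W] = n(n+1)(2n+1)/24 - sum(t^3-t)/48 = 546/24 - 24/48 = 22.25.
        z = (W - E[W]) / sqrt(Var[W]) = (9 - 10.5) / 4.7170 = -0.3180.
        Two-sided p = 2*Phi(z) = 0.750485.
Step 6: alpha = 0.1. fail to reject H0.

W+ = 9, W- = 12, W = min = 9, p = 0.750485, fail to reject H0.


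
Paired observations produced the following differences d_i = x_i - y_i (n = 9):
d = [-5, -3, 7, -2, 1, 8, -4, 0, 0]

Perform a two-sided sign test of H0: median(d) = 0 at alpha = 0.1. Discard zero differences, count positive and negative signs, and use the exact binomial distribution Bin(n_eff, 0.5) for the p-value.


Step 1: Discard zero differences. Original n = 9; n_eff = number of nonzero differences = 7.
Nonzero differences (with sign): -5, -3, +7, -2, +1, +8, -4
Step 2: Count signs: positive = 3, negative = 4.
Step 3: Under H0: P(positive) = 0.5, so the number of positives S ~ Bin(7, 0.5).
Step 4: Two-sided exact p-value = sum of Bin(7,0.5) probabilities at or below the observed probability = 1.000000.
Step 5: alpha = 0.1. fail to reject H0.

n_eff = 7, pos = 3, neg = 4, p = 1.000000, fail to reject H0.


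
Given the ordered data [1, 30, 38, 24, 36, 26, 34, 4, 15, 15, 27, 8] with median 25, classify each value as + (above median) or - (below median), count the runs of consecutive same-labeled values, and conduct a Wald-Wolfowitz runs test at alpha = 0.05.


Step 1: Compute median = 25; label A = above, B = below.
Labels in order: BAABAAABBBAB  (n_A = 6, n_B = 6)
Step 2: Count runs R = 7.
Step 3: Under H0 (random ordering), E[R] = 2*n_A*n_B/(n_A+n_B) + 1 = 2*6*6/12 + 1 = 7.0000.
        Var[R] = 2*n_A*n_B*(2*n_A*n_B - n_A - n_B) / ((n_A+n_B)^2 * (n_A+n_B-1)) = 4320/1584 = 2.7273.
        SD[R] = 1.6514.
Step 4: R = E[R], so z = 0 with no continuity correction.
Step 5: Two-sided p-value via normal approximation = 2*(1 - Phi(|z|)) = 1.000000.
Step 6: alpha = 0.05. fail to reject H0.

R = 7, z = 0.0000, p = 1.000000, fail to reject H0.


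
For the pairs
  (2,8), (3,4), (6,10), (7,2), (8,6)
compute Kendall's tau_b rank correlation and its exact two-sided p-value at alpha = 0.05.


Step 1: Enumerate the 10 unordered pairs (i,j) with i<j and classify each by sign(x_j-x_i) * sign(y_j-y_i).
  (1,2):dx=+1,dy=-4->D; (1,3):dx=+4,dy=+2->C; (1,4):dx=+5,dy=-6->D; (1,5):dx=+6,dy=-2->D
  (2,3):dx=+3,dy=+6->C; (2,4):dx=+4,dy=-2->D; (2,5):dx=+5,dy=+2->C; (3,4):dx=+1,dy=-8->D
  (3,5):dx=+2,dy=-4->D; (4,5):dx=+1,dy=+4->C
Step 2: C = 4, D = 6, total pairs = 10.
Step 3: tau = (C - D)/(n(n-1)/2) = (4 - 6)/10 = -0.200000.
Step 4: Exact two-sided p-value (enumerate n! = 120 permutations of y under H0): p = 0.816667.
Step 5: alpha = 0.05. fail to reject H0.

tau_b = -0.2000 (C=4, D=6), p = 0.816667, fail to reject H0.


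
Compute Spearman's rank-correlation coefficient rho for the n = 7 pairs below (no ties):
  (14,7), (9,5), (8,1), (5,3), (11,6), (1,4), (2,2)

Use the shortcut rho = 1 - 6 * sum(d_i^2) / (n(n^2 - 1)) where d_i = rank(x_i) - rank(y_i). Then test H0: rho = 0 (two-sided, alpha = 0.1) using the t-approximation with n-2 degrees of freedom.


Step 1: Rank x and y separately (midranks; no ties here).
rank(x): 14->7, 9->5, 8->4, 5->3, 11->6, 1->1, 2->2
rank(y): 7->7, 5->5, 1->1, 3->3, 6->6, 4->4, 2->2
Step 2: d_i = R_x(i) - R_y(i); compute d_i^2.
  (7-7)^2=0, (5-5)^2=0, (4-1)^2=9, (3-3)^2=0, (6-6)^2=0, (1-4)^2=9, (2-2)^2=0
sum(d^2) = 18.
Step 3: rho = 1 - 6*18 / (7*(7^2 - 1)) = 1 - 108/336 = 0.678571.
Step 4: Under H0, t = rho * sqrt((n-2)/(1-rho^2)) = 2.0657 ~ t(5).
Step 5: Two-sided p-value from the t-distribution with 5 df = 0.093750.
Step 6: alpha = 0.1. reject H0.

rho = 0.6786, p = 0.093750, reject H0 at alpha = 0.1.


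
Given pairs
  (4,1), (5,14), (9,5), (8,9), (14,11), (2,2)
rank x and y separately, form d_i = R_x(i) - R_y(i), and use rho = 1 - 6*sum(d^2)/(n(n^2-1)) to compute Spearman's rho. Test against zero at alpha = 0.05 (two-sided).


Step 1: Rank x and y separately (midranks; no ties here).
rank(x): 4->2, 5->3, 9->5, 8->4, 14->6, 2->1
rank(y): 1->1, 14->6, 5->3, 9->4, 11->5, 2->2
Step 2: d_i = R_x(i) - R_y(i); compute d_i^2.
  (2-1)^2=1, (3-6)^2=9, (5-3)^2=4, (4-4)^2=0, (6-5)^2=1, (1-2)^2=1
sum(d^2) = 16.
Step 3: rho = 1 - 6*16 / (6*(6^2 - 1)) = 1 - 96/210 = 0.542857.
Step 4: Under H0, t = rho * sqrt((n-2)/(1-rho^2)) = 1.2928 ~ t(4).
Step 5: Two-sided p-value from the t-distribution with 4 df = 0.265703.
Step 6: alpha = 0.05. fail to reject H0.

rho = 0.5429, p = 0.265703, fail to reject H0 at alpha = 0.05.


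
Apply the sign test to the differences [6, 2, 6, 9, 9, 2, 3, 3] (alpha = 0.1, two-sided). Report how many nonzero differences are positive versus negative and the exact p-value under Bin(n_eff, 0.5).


Step 1: Discard zero differences. Original n = 8; n_eff = number of nonzero differences = 8.
Nonzero differences (with sign): +6, +2, +6, +9, +9, +2, +3, +3
Step 2: Count signs: positive = 8, negative = 0.
Step 3: Under H0: P(positive) = 0.5, so the number of positives S ~ Bin(8, 0.5).
Step 4: Two-sided exact p-value = sum of Bin(8,0.5) probabilities at or below the observed probability = 0.007812.
Step 5: alpha = 0.1. reject H0.

n_eff = 8, pos = 8, neg = 0, p = 0.007812, reject H0.


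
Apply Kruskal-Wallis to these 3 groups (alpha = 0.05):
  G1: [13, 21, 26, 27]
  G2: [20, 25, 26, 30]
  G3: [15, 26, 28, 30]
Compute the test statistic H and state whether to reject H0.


Step 1: Combine all N = 12 observations and assign midranks.
sorted (value, group, rank): (13,G1,1), (15,G3,2), (20,G2,3), (21,G1,4), (25,G2,5), (26,G1,7), (26,G2,7), (26,G3,7), (27,G1,9), (28,G3,10), (30,G2,11.5), (30,G3,11.5)
Step 2: Sum ranks within each group.
R_1 = 21 (n_1 = 4)
R_2 = 26.5 (n_2 = 4)
R_3 = 30.5 (n_3 = 4)
Step 3: H = 12/(N(N+1)) * sum(R_i^2/n_i) - 3(N+1)
     = 12/(12*13) * (21^2/4 + 26.5^2/4 + 30.5^2/4) - 3*13
     = 0.076923 * 518.375 - 39
     = 0.875000.
Step 4: Ties present; correction factor C = 1 - 30/(12^3 - 12) = 0.982517. Corrected H = 0.875000 / 0.982517 = 0.890569.
Step 5: Under H0, H ~ chi^2(2); p-value = 0.640642.
Step 6: alpha = 0.05. fail to reject H0.

H = 0.8906, df = 2, p = 0.640642, fail to reject H0.


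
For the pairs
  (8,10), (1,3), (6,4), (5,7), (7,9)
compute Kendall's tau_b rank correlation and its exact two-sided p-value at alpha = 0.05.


Step 1: Enumerate the 10 unordered pairs (i,j) with i<j and classify each by sign(x_j-x_i) * sign(y_j-y_i).
  (1,2):dx=-7,dy=-7->C; (1,3):dx=-2,dy=-6->C; (1,4):dx=-3,dy=-3->C; (1,5):dx=-1,dy=-1->C
  (2,3):dx=+5,dy=+1->C; (2,4):dx=+4,dy=+4->C; (2,5):dx=+6,dy=+6->C; (3,4):dx=-1,dy=+3->D
  (3,5):dx=+1,dy=+5->C; (4,5):dx=+2,dy=+2->C
Step 2: C = 9, D = 1, total pairs = 10.
Step 3: tau = (C - D)/(n(n-1)/2) = (9 - 1)/10 = 0.800000.
Step 4: Exact two-sided p-value (enumerate n! = 120 permutations of y under H0): p = 0.083333.
Step 5: alpha = 0.05. fail to reject H0.

tau_b = 0.8000 (C=9, D=1), p = 0.083333, fail to reject H0.


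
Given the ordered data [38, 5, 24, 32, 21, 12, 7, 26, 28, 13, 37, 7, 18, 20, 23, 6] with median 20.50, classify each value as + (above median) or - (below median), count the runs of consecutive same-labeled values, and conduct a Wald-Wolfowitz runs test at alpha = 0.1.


Step 1: Compute median = 20.50; label A = above, B = below.
Labels in order: ABAAABBAABABBBAB  (n_A = 8, n_B = 8)
Step 2: Count runs R = 10.
Step 3: Under H0 (random ordering), E[R] = 2*n_A*n_B/(n_A+n_B) + 1 = 2*8*8/16 + 1 = 9.0000.
        Var[R] = 2*n_A*n_B*(2*n_A*n_B - n_A - n_B) / ((n_A+n_B)^2 * (n_A+n_B-1)) = 14336/3840 = 3.7333.
        SD[R] = 1.9322.
Step 4: Continuity-corrected z = (R - 0.5 - E[R]) / SD[R] = (10 - 0.5 - 9.0000) / 1.9322 = 0.2588.
Step 5: Two-sided p-value via normal approximation = 2*(1 - Phi(|z|)) = 0.795809.
Step 6: alpha = 0.1. fail to reject H0.

R = 10, z = 0.2588, p = 0.795809, fail to reject H0.


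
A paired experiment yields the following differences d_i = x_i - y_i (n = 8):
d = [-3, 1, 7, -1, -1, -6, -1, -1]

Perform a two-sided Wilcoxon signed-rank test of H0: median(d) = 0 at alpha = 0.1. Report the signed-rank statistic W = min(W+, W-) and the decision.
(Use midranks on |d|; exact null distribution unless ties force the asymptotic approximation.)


Step 1: Drop any zero differences (none here) and take |d_i|.
|d| = [3, 1, 7, 1, 1, 6, 1, 1]
Step 2: Midrank |d_i| (ties get averaged ranks).
ranks: |3|->6, |1|->3, |7|->8, |1|->3, |1|->3, |6|->7, |1|->3, |1|->3
Step 3: Attach original signs; sum ranks with positive sign and with negative sign.
W+ = 3 + 8 = 11
W- = 6 + 3 + 3 + 7 + 3 + 3 = 25
(Check: W+ + W- = 36 should equal n(n+1)/2 = 36.)
Step 4: Test statistic W = min(W+, W-) = 11.
Step 5: Ties in |d|, so use the tie-corrected normal approximation.
        E[W] = n(n+1)/4 = 8*9/4 = 18.
        Tie groups: |d|=1 (t=5); sum(t^3 - t) = 120.
        Var[W] = n(n+1)(2n+1)/24 - sum(t^3-t)/48 = 1224/24 - 120/48 = 48.5.
        z = (W - E[W]) / sqrt(Var[W]) = (11 - 18) / 6.9642 = -1.0051.
        Two-sided p = 2*Phi(z) = 0.314829.
Step 6: alpha = 0.1. fail to reject H0.

W+ = 11, W- = 25, W = min = 11, p = 0.314829, fail to reject H0.


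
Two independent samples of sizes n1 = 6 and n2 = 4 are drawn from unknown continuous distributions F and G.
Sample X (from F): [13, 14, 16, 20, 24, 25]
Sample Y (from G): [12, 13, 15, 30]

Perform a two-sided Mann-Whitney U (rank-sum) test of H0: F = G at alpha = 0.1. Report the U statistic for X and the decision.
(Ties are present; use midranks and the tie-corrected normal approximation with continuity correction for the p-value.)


Step 1: Combine and sort all 10 observations; assign midranks.
sorted (value, group): (12,Y), (13,X), (13,Y), (14,X), (15,Y), (16,X), (20,X), (24,X), (25,X), (30,Y)
ranks: 12->1, 13->2.5, 13->2.5, 14->4, 15->5, 16->6, 20->7, 24->8, 25->9, 30->10
Step 2: Rank sum for X: R1 = 2.5 + 4 + 6 + 7 + 8 + 9 = 36.5.
Step 3: U_X = R1 - n1(n1+1)/2 = 36.5 - 6*7/2 = 36.5 - 21 = 15.5.
       U_Y = n1*n2 - U_X = 24 - 15.5 = 8.5.
Step 4: Ties are present, so use the tie-corrected normal approximation (with continuity correction) for the p-value.
Step 5: p-value = 0.521166; compare to alpha = 0.1. fail to reject H0.

U_X = 15.5, p = 0.521166, fail to reject H0 at alpha = 0.1.


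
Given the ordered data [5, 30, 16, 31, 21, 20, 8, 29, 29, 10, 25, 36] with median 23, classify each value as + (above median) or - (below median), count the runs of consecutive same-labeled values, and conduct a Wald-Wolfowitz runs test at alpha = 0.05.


Step 1: Compute median = 23; label A = above, B = below.
Labels in order: BABABBBAABAA  (n_A = 6, n_B = 6)
Step 2: Count runs R = 8.
Step 3: Under H0 (random ordering), E[R] = 2*n_A*n_B/(n_A+n_B) + 1 = 2*6*6/12 + 1 = 7.0000.
        Var[R] = 2*n_A*n_B*(2*n_A*n_B - n_A - n_B) / ((n_A+n_B)^2 * (n_A+n_B-1)) = 4320/1584 = 2.7273.
        SD[R] = 1.6514.
Step 4: Continuity-corrected z = (R - 0.5 - E[R]) / SD[R] = (8 - 0.5 - 7.0000) / 1.6514 = 0.3028.
Step 5: Two-sided p-value via normal approximation = 2*(1 - Phi(|z|)) = 0.762069.
Step 6: alpha = 0.05. fail to reject H0.

R = 8, z = 0.3028, p = 0.762069, fail to reject H0.


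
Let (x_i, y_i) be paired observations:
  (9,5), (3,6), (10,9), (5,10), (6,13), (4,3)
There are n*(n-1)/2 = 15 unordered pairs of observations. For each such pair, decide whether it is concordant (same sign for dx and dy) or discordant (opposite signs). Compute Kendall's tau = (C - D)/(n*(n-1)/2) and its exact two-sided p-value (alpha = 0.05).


Step 1: Enumerate the 15 unordered pairs (i,j) with i<j and classify each by sign(x_j-x_i) * sign(y_j-y_i).
  (1,2):dx=-6,dy=+1->D; (1,3):dx=+1,dy=+4->C; (1,4):dx=-4,dy=+5->D; (1,5):dx=-3,dy=+8->D
  (1,6):dx=-5,dy=-2->C; (2,3):dx=+7,dy=+3->C; (2,4):dx=+2,dy=+4->C; (2,5):dx=+3,dy=+7->C
  (2,6):dx=+1,dy=-3->D; (3,4):dx=-5,dy=+1->D; (3,5):dx=-4,dy=+4->D; (3,6):dx=-6,dy=-6->C
  (4,5):dx=+1,dy=+3->C; (4,6):dx=-1,dy=-7->C; (5,6):dx=-2,dy=-10->C
Step 2: C = 9, D = 6, total pairs = 15.
Step 3: tau = (C - D)/(n(n-1)/2) = (9 - 6)/15 = 0.200000.
Step 4: Exact two-sided p-value (enumerate n! = 720 permutations of y under H0): p = 0.719444.
Step 5: alpha = 0.05. fail to reject H0.

tau_b = 0.2000 (C=9, D=6), p = 0.719444, fail to reject H0.


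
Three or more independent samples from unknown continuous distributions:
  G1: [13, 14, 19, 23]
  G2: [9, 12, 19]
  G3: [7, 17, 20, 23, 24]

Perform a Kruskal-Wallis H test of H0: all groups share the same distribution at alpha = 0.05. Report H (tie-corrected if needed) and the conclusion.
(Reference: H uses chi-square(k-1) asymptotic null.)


Step 1: Combine all N = 12 observations and assign midranks.
sorted (value, group, rank): (7,G3,1), (9,G2,2), (12,G2,3), (13,G1,4), (14,G1,5), (17,G3,6), (19,G1,7.5), (19,G2,7.5), (20,G3,9), (23,G1,10.5), (23,G3,10.5), (24,G3,12)
Step 2: Sum ranks within each group.
R_1 = 27 (n_1 = 4)
R_2 = 12.5 (n_2 = 3)
R_3 = 38.5 (n_3 = 5)
Step 3: H = 12/(N(N+1)) * sum(R_i^2/n_i) - 3(N+1)
     = 12/(12*13) * (27^2/4 + 12.5^2/3 + 38.5^2/5) - 3*13
     = 0.076923 * 530.783 - 39
     = 1.829487.
Step 4: Ties present; correction factor C = 1 - 12/(12^3 - 12) = 0.993007. Corrected H = 1.829487 / 0.993007 = 1.842371.
Step 5: Under H0, H ~ chi^2(2); p-value = 0.398047.
Step 6: alpha = 0.05. fail to reject H0.

H = 1.8424, df = 2, p = 0.398047, fail to reject H0.


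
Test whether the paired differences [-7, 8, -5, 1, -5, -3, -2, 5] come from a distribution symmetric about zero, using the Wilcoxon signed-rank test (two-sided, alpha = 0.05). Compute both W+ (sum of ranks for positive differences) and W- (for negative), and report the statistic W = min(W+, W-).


Step 1: Drop any zero differences (none here) and take |d_i|.
|d| = [7, 8, 5, 1, 5, 3, 2, 5]
Step 2: Midrank |d_i| (ties get averaged ranks).
ranks: |7|->7, |8|->8, |5|->5, |1|->1, |5|->5, |3|->3, |2|->2, |5|->5
Step 3: Attach original signs; sum ranks with positive sign and with negative sign.
W+ = 8 + 1 + 5 = 14
W- = 7 + 5 + 5 + 3 + 2 = 22
(Check: W+ + W- = 36 should equal n(n+1)/2 = 36.)
Step 4: Test statistic W = min(W+, W-) = 14.
Step 5: Ties in |d|, so use the tie-corrected normal approximation.
        E[W] = n(n+1)/4 = 8*9/4 = 18.
        Tie groups: |d|=5 (t=3); sum(t^3 - t) = 24.
        Var[W] = n(n+1)(2n+1)/24 - sum(t^3-t)/48 = 1224/24 - 24/48 = 50.5.
        z = (W - E[W]) / sqrt(Var[W]) = (14 - 18) / 7.1063 = -0.5629.
        Two-sided p = 2*Phi(z) = 0.573518.
Step 6: alpha = 0.05. fail to reject H0.

W+ = 14, W- = 22, W = min = 14, p = 0.573518, fail to reject H0.


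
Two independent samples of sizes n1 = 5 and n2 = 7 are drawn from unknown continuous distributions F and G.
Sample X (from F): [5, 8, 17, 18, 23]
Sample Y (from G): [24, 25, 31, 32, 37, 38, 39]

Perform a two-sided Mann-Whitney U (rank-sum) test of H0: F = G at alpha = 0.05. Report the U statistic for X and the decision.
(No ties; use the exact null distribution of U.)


Step 1: Combine and sort all 12 observations; assign midranks.
sorted (value, group): (5,X), (8,X), (17,X), (18,X), (23,X), (24,Y), (25,Y), (31,Y), (32,Y), (37,Y), (38,Y), (39,Y)
ranks: 5->1, 8->2, 17->3, 18->4, 23->5, 24->6, 25->7, 31->8, 32->9, 37->10, 38->11, 39->12
Step 2: Rank sum for X: R1 = 1 + 2 + 3 + 4 + 5 = 15.
Step 3: U_X = R1 - n1(n1+1)/2 = 15 - 5*6/2 = 15 - 15 = 0.
       U_Y = n1*n2 - U_X = 35 - 0 = 35.
Step 4: No ties, so the exact null distribution of U (based on enumerating the C(12,5) = 792 equally likely rank assignments) gives the two-sided p-value.
Step 5: p-value = 0.002525; compare to alpha = 0.05. reject H0.

U_X = 0, p = 0.002525, reject H0 at alpha = 0.05.


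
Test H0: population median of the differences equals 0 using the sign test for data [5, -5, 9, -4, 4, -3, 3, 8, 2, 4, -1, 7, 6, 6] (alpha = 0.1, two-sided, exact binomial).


Step 1: Discard zero differences. Original n = 14; n_eff = number of nonzero differences = 14.
Nonzero differences (with sign): +5, -5, +9, -4, +4, -3, +3, +8, +2, +4, -1, +7, +6, +6
Step 2: Count signs: positive = 10, negative = 4.
Step 3: Under H0: P(positive) = 0.5, so the number of positives S ~ Bin(14, 0.5).
Step 4: Two-sided exact p-value = sum of Bin(14,0.5) probabilities at or below the observed probability = 0.179565.
Step 5: alpha = 0.1. fail to reject H0.

n_eff = 14, pos = 10, neg = 4, p = 0.179565, fail to reject H0.


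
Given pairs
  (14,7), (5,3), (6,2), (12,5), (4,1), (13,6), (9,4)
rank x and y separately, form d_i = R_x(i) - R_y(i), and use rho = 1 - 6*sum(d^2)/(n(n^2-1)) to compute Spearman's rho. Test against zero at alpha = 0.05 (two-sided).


Step 1: Rank x and y separately (midranks; no ties here).
rank(x): 14->7, 5->2, 6->3, 12->5, 4->1, 13->6, 9->4
rank(y): 7->7, 3->3, 2->2, 5->5, 1->1, 6->6, 4->4
Step 2: d_i = R_x(i) - R_y(i); compute d_i^2.
  (7-7)^2=0, (2-3)^2=1, (3-2)^2=1, (5-5)^2=0, (1-1)^2=0, (6-6)^2=0, (4-4)^2=0
sum(d^2) = 2.
Step 3: rho = 1 - 6*2 / (7*(7^2 - 1)) = 1 - 12/336 = 0.964286.
Step 4: Under H0, t = rho * sqrt((n-2)/(1-rho^2)) = 8.1408 ~ t(5).
Step 5: Two-sided p-value from the t-distribution with 5 df = 0.000454.
Step 6: alpha = 0.05. reject H0.

rho = 0.9643, p = 0.000454, reject H0 at alpha = 0.05.


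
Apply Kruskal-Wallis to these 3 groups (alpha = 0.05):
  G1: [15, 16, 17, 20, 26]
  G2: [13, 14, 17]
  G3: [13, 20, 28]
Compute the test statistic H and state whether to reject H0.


Step 1: Combine all N = 11 observations and assign midranks.
sorted (value, group, rank): (13,G2,1.5), (13,G3,1.5), (14,G2,3), (15,G1,4), (16,G1,5), (17,G1,6.5), (17,G2,6.5), (20,G1,8.5), (20,G3,8.5), (26,G1,10), (28,G3,11)
Step 2: Sum ranks within each group.
R_1 = 34 (n_1 = 5)
R_2 = 11 (n_2 = 3)
R_3 = 21 (n_3 = 3)
Step 3: H = 12/(N(N+1)) * sum(R_i^2/n_i) - 3(N+1)
     = 12/(11*12) * (34^2/5 + 11^2/3 + 21^2/3) - 3*12
     = 0.090909 * 418.533 - 36
     = 2.048485.
Step 4: Ties present; correction factor C = 1 - 18/(11^3 - 11) = 0.986364. Corrected H = 2.048485 / 0.986364 = 2.076805.
Step 5: Under H0, H ~ chi^2(2); p-value = 0.354020.
Step 6: alpha = 0.05. fail to reject H0.

H = 2.0768, df = 2, p = 0.354020, fail to reject H0.


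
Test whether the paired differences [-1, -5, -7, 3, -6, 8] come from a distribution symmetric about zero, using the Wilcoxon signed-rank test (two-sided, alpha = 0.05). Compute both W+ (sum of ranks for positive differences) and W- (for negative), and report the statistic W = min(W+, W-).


Step 1: Drop any zero differences (none here) and take |d_i|.
|d| = [1, 5, 7, 3, 6, 8]
Step 2: Midrank |d_i| (ties get averaged ranks).
ranks: |1|->1, |5|->3, |7|->5, |3|->2, |6|->4, |8|->6
Step 3: Attach original signs; sum ranks with positive sign and with negative sign.
W+ = 2 + 6 = 8
W- = 1 + 3 + 5 + 4 = 13
(Check: W+ + W- = 21 should equal n(n+1)/2 = 21.)
Step 4: Test statistic W = min(W+, W-) = 8.
Step 5: No ties, so the exact null distribution over the 2^6 = 64 sign assignments gives the two-sided p-value = 0.687500.
Step 6: alpha = 0.05. fail to reject H0.

W+ = 8, W- = 13, W = min = 8, p = 0.687500, fail to reject H0.


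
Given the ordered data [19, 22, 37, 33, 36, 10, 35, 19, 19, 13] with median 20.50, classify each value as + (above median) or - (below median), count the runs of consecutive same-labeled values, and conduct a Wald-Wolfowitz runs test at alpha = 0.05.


Step 1: Compute median = 20.50; label A = above, B = below.
Labels in order: BAAAABABBB  (n_A = 5, n_B = 5)
Step 2: Count runs R = 5.
Step 3: Under H0 (random ordering), E[R] = 2*n_A*n_B/(n_A+n_B) + 1 = 2*5*5/10 + 1 = 6.0000.
        Var[R] = 2*n_A*n_B*(2*n_A*n_B - n_A - n_B) / ((n_A+n_B)^2 * (n_A+n_B-1)) = 2000/900 = 2.2222.
        SD[R] = 1.4907.
Step 4: Continuity-corrected z = (R + 0.5 - E[R]) / SD[R] = (5 + 0.5 - 6.0000) / 1.4907 = -0.3354.
Step 5: Two-sided p-value via normal approximation = 2*(1 - Phi(|z|)) = 0.737316.
Step 6: alpha = 0.05. fail to reject H0.

R = 5, z = -0.3354, p = 0.737316, fail to reject H0.


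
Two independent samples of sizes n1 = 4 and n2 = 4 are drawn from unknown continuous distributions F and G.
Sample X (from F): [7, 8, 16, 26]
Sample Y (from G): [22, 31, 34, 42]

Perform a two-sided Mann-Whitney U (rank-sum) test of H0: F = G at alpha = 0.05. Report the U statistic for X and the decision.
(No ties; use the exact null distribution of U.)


Step 1: Combine and sort all 8 observations; assign midranks.
sorted (value, group): (7,X), (8,X), (16,X), (22,Y), (26,X), (31,Y), (34,Y), (42,Y)
ranks: 7->1, 8->2, 16->3, 22->4, 26->5, 31->6, 34->7, 42->8
Step 2: Rank sum for X: R1 = 1 + 2 + 3 + 5 = 11.
Step 3: U_X = R1 - n1(n1+1)/2 = 11 - 4*5/2 = 11 - 10 = 1.
       U_Y = n1*n2 - U_X = 16 - 1 = 15.
Step 4: No ties, so the exact null distribution of U (based on enumerating the C(8,4) = 70 equally likely rank assignments) gives the two-sided p-value.
Step 5: p-value = 0.057143; compare to alpha = 0.05. fail to reject H0.

U_X = 1, p = 0.057143, fail to reject H0 at alpha = 0.05.


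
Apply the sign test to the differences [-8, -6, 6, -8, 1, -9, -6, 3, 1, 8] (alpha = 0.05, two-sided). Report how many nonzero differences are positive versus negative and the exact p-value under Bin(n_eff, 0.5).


Step 1: Discard zero differences. Original n = 10; n_eff = number of nonzero differences = 10.
Nonzero differences (with sign): -8, -6, +6, -8, +1, -9, -6, +3, +1, +8
Step 2: Count signs: positive = 5, negative = 5.
Step 3: Under H0: P(positive) = 0.5, so the number of positives S ~ Bin(10, 0.5).
Step 4: Two-sided exact p-value = sum of Bin(10,0.5) probabilities at or below the observed probability = 1.000000.
Step 5: alpha = 0.05. fail to reject H0.

n_eff = 10, pos = 5, neg = 5, p = 1.000000, fail to reject H0.


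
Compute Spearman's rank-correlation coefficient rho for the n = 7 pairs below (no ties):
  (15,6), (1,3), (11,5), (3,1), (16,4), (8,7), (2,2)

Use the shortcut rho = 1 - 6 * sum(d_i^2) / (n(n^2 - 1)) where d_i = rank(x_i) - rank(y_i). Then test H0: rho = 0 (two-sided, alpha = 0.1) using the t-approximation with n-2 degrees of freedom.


Step 1: Rank x and y separately (midranks; no ties here).
rank(x): 15->6, 1->1, 11->5, 3->3, 16->7, 8->4, 2->2
rank(y): 6->6, 3->3, 5->5, 1->1, 4->4, 7->7, 2->2
Step 2: d_i = R_x(i) - R_y(i); compute d_i^2.
  (6-6)^2=0, (1-3)^2=4, (5-5)^2=0, (3-1)^2=4, (7-4)^2=9, (4-7)^2=9, (2-2)^2=0
sum(d^2) = 26.
Step 3: rho = 1 - 6*26 / (7*(7^2 - 1)) = 1 - 156/336 = 0.535714.
Step 4: Under H0, t = rho * sqrt((n-2)/(1-rho^2)) = 1.4186 ~ t(5).
Step 5: Two-sided p-value from the t-distribution with 5 df = 0.215217.
Step 6: alpha = 0.1. fail to reject H0.

rho = 0.5357, p = 0.215217, fail to reject H0 at alpha = 0.1.


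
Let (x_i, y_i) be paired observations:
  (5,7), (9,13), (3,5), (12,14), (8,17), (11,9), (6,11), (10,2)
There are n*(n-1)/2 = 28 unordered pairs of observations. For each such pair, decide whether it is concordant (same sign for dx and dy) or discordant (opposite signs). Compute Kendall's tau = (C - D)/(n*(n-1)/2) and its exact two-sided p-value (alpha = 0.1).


Step 1: Enumerate the 28 unordered pairs (i,j) with i<j and classify each by sign(x_j-x_i) * sign(y_j-y_i).
  (1,2):dx=+4,dy=+6->C; (1,3):dx=-2,dy=-2->C; (1,4):dx=+7,dy=+7->C; (1,5):dx=+3,dy=+10->C
  (1,6):dx=+6,dy=+2->C; (1,7):dx=+1,dy=+4->C; (1,8):dx=+5,dy=-5->D; (2,3):dx=-6,dy=-8->C
  (2,4):dx=+3,dy=+1->C; (2,5):dx=-1,dy=+4->D; (2,6):dx=+2,dy=-4->D; (2,7):dx=-3,dy=-2->C
  (2,8):dx=+1,dy=-11->D; (3,4):dx=+9,dy=+9->C; (3,5):dx=+5,dy=+12->C; (3,6):dx=+8,dy=+4->C
  (3,7):dx=+3,dy=+6->C; (3,8):dx=+7,dy=-3->D; (4,5):dx=-4,dy=+3->D; (4,6):dx=-1,dy=-5->C
  (4,7):dx=-6,dy=-3->C; (4,8):dx=-2,dy=-12->C; (5,6):dx=+3,dy=-8->D; (5,7):dx=-2,dy=-6->C
  (5,8):dx=+2,dy=-15->D; (6,7):dx=-5,dy=+2->D; (6,8):dx=-1,dy=-7->C; (7,8):dx=+4,dy=-9->D
Step 2: C = 18, D = 10, total pairs = 28.
Step 3: tau = (C - D)/(n(n-1)/2) = (18 - 10)/28 = 0.285714.
Step 4: Exact two-sided p-value (enumerate n! = 40320 permutations of y under H0): p = 0.398760.
Step 5: alpha = 0.1. fail to reject H0.

tau_b = 0.2857 (C=18, D=10), p = 0.398760, fail to reject H0.


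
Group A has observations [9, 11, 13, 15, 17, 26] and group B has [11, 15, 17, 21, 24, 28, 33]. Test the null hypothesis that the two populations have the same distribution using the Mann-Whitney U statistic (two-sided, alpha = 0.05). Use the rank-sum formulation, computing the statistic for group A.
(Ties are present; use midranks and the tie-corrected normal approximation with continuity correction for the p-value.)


Step 1: Combine and sort all 13 observations; assign midranks.
sorted (value, group): (9,X), (11,X), (11,Y), (13,X), (15,X), (15,Y), (17,X), (17,Y), (21,Y), (24,Y), (26,X), (28,Y), (33,Y)
ranks: 9->1, 11->2.5, 11->2.5, 13->4, 15->5.5, 15->5.5, 17->7.5, 17->7.5, 21->9, 24->10, 26->11, 28->12, 33->13
Step 2: Rank sum for X: R1 = 1 + 2.5 + 4 + 5.5 + 7.5 + 11 = 31.5.
Step 3: U_X = R1 - n1(n1+1)/2 = 31.5 - 6*7/2 = 31.5 - 21 = 10.5.
       U_Y = n1*n2 - U_X = 42 - 10.5 = 31.5.
Step 4: Ties are present, so use the tie-corrected normal approximation (with continuity correction) for the p-value.
Step 5: p-value = 0.151431; compare to alpha = 0.05. fail to reject H0.

U_X = 10.5, p = 0.151431, fail to reject H0 at alpha = 0.05.


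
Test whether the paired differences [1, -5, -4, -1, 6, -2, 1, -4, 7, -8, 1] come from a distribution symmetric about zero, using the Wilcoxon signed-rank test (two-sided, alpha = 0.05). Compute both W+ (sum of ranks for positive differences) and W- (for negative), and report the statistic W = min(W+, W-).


Step 1: Drop any zero differences (none here) and take |d_i|.
|d| = [1, 5, 4, 1, 6, 2, 1, 4, 7, 8, 1]
Step 2: Midrank |d_i| (ties get averaged ranks).
ranks: |1|->2.5, |5|->8, |4|->6.5, |1|->2.5, |6|->9, |2|->5, |1|->2.5, |4|->6.5, |7|->10, |8|->11, |1|->2.5
Step 3: Attach original signs; sum ranks with positive sign and with negative sign.
W+ = 2.5 + 9 + 2.5 + 10 + 2.5 = 26.5
W- = 8 + 6.5 + 2.5 + 5 + 6.5 + 11 = 39.5
(Check: W+ + W- = 66 should equal n(n+1)/2 = 66.)
Step 4: Test statistic W = min(W+, W-) = 26.5.
Step 5: Ties in |d|, so use the tie-corrected normal approximation.
        E[W] = n(n+1)/4 = 11*12/4 = 33.
        Tie groups: |d|=1 (t=4), |d|=4 (t=2); sum(t^3 - t) = 66.
        Var[W] = n(n+1)(2n+1)/24 - sum(t^3-t)/48 = 3036/24 - 66/48 = 125.125.
        z = (W - E[W]) / sqrt(Var[W]) = (26.5 - 33) / 11.1859 = -0.5811.
        Two-sided p = 2*Phi(z) = 0.561182.
Step 6: alpha = 0.05. fail to reject H0.

W+ = 26.5, W- = 39.5, W = min = 26.5, p = 0.561182, fail to reject H0.


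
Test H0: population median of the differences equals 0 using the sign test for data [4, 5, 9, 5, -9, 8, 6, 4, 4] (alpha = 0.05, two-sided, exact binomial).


Step 1: Discard zero differences. Original n = 9; n_eff = number of nonzero differences = 9.
Nonzero differences (with sign): +4, +5, +9, +5, -9, +8, +6, +4, +4
Step 2: Count signs: positive = 8, negative = 1.
Step 3: Under H0: P(positive) = 0.5, so the number of positives S ~ Bin(9, 0.5).
Step 4: Two-sided exact p-value = sum of Bin(9,0.5) probabilities at or below the observed probability = 0.039062.
Step 5: alpha = 0.05. reject H0.

n_eff = 9, pos = 8, neg = 1, p = 0.039062, reject H0.


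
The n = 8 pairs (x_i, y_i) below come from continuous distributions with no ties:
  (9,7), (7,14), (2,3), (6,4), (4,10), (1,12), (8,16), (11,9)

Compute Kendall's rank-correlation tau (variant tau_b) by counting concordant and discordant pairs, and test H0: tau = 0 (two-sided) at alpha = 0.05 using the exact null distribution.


Step 1: Enumerate the 28 unordered pairs (i,j) with i<j and classify each by sign(x_j-x_i) * sign(y_j-y_i).
  (1,2):dx=-2,dy=+7->D; (1,3):dx=-7,dy=-4->C; (1,4):dx=-3,dy=-3->C; (1,5):dx=-5,dy=+3->D
  (1,6):dx=-8,dy=+5->D; (1,7):dx=-1,dy=+9->D; (1,8):dx=+2,dy=+2->C; (2,3):dx=-5,dy=-11->C
  (2,4):dx=-1,dy=-10->C; (2,5):dx=-3,dy=-4->C; (2,6):dx=-6,dy=-2->C; (2,7):dx=+1,dy=+2->C
  (2,8):dx=+4,dy=-5->D; (3,4):dx=+4,dy=+1->C; (3,5):dx=+2,dy=+7->C; (3,6):dx=-1,dy=+9->D
  (3,7):dx=+6,dy=+13->C; (3,8):dx=+9,dy=+6->C; (4,5):dx=-2,dy=+6->D; (4,6):dx=-5,dy=+8->D
  (4,7):dx=+2,dy=+12->C; (4,8):dx=+5,dy=+5->C; (5,6):dx=-3,dy=+2->D; (5,7):dx=+4,dy=+6->C
  (5,8):dx=+7,dy=-1->D; (6,7):dx=+7,dy=+4->C; (6,8):dx=+10,dy=-3->D; (7,8):dx=+3,dy=-7->D
Step 2: C = 16, D = 12, total pairs = 28.
Step 3: tau = (C - D)/(n(n-1)/2) = (16 - 12)/28 = 0.142857.
Step 4: Exact two-sided p-value (enumerate n! = 40320 permutations of y under H0): p = 0.719544.
Step 5: alpha = 0.05. fail to reject H0.

tau_b = 0.1429 (C=16, D=12), p = 0.719544, fail to reject H0.


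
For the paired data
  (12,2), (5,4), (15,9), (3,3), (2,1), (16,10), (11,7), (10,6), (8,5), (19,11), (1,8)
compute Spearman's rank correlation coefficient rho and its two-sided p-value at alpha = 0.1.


Step 1: Rank x and y separately (midranks; no ties here).
rank(x): 12->8, 5->4, 15->9, 3->3, 2->2, 16->10, 11->7, 10->6, 8->5, 19->11, 1->1
rank(y): 2->2, 4->4, 9->9, 3->3, 1->1, 10->10, 7->7, 6->6, 5->5, 11->11, 8->8
Step 2: d_i = R_x(i) - R_y(i); compute d_i^2.
  (8-2)^2=36, (4-4)^2=0, (9-9)^2=0, (3-3)^2=0, (2-1)^2=1, (10-10)^2=0, (7-7)^2=0, (6-6)^2=0, (5-5)^2=0, (11-11)^2=0, (1-8)^2=49
sum(d^2) = 86.
Step 3: rho = 1 - 6*86 / (11*(11^2 - 1)) = 1 - 516/1320 = 0.609091.
Step 4: Under H0, t = rho * sqrt((n-2)/(1-rho^2)) = 2.3040 ~ t(9).
Step 5: Two-sided p-value from the t-distribution with 9 df = 0.046696.
Step 6: alpha = 0.1. reject H0.

rho = 0.6091, p = 0.046696, reject H0 at alpha = 0.1.


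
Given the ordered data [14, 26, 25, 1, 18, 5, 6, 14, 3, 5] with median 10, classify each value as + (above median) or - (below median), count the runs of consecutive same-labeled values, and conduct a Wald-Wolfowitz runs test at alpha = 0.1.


Step 1: Compute median = 10; label A = above, B = below.
Labels in order: AAABABBABB  (n_A = 5, n_B = 5)
Step 2: Count runs R = 6.
Step 3: Under H0 (random ordering), E[R] = 2*n_A*n_B/(n_A+n_B) + 1 = 2*5*5/10 + 1 = 6.0000.
        Var[R] = 2*n_A*n_B*(2*n_A*n_B - n_A - n_B) / ((n_A+n_B)^2 * (n_A+n_B-1)) = 2000/900 = 2.2222.
        SD[R] = 1.4907.
Step 4: R = E[R], so z = 0 with no continuity correction.
Step 5: Two-sided p-value via normal approximation = 2*(1 - Phi(|z|)) = 1.000000.
Step 6: alpha = 0.1. fail to reject H0.

R = 6, z = 0.0000, p = 1.000000, fail to reject H0.


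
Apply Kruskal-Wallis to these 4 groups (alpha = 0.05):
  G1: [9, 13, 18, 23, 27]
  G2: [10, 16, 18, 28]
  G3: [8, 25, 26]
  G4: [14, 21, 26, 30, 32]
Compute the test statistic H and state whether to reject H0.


Step 1: Combine all N = 17 observations and assign midranks.
sorted (value, group, rank): (8,G3,1), (9,G1,2), (10,G2,3), (13,G1,4), (14,G4,5), (16,G2,6), (18,G1,7.5), (18,G2,7.5), (21,G4,9), (23,G1,10), (25,G3,11), (26,G3,12.5), (26,G4,12.5), (27,G1,14), (28,G2,15), (30,G4,16), (32,G4,17)
Step 2: Sum ranks within each group.
R_1 = 37.5 (n_1 = 5)
R_2 = 31.5 (n_2 = 4)
R_3 = 24.5 (n_3 = 3)
R_4 = 59.5 (n_4 = 5)
Step 3: H = 12/(N(N+1)) * sum(R_i^2/n_i) - 3(N+1)
     = 12/(17*18) * (37.5^2/5 + 31.5^2/4 + 24.5^2/3 + 59.5^2/5) - 3*18
     = 0.039216 * 1437.45 - 54
     = 2.370425.
Step 4: Ties present; correction factor C = 1 - 12/(17^3 - 17) = 0.997549. Corrected H = 2.370425 / 0.997549 = 2.376249.
Step 5: Under H0, H ~ chi^2(3); p-value = 0.498071.
Step 6: alpha = 0.05. fail to reject H0.

H = 2.3762, df = 3, p = 0.498071, fail to reject H0.


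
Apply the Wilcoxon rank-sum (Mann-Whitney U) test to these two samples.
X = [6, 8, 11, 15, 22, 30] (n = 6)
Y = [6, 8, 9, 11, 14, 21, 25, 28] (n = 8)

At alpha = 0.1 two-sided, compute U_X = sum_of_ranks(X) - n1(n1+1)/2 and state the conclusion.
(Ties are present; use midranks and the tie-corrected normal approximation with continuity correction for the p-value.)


Step 1: Combine and sort all 14 observations; assign midranks.
sorted (value, group): (6,X), (6,Y), (8,X), (8,Y), (9,Y), (11,X), (11,Y), (14,Y), (15,X), (21,Y), (22,X), (25,Y), (28,Y), (30,X)
ranks: 6->1.5, 6->1.5, 8->3.5, 8->3.5, 9->5, 11->6.5, 11->6.5, 14->8, 15->9, 21->10, 22->11, 25->12, 28->13, 30->14
Step 2: Rank sum for X: R1 = 1.5 + 3.5 + 6.5 + 9 + 11 + 14 = 45.5.
Step 3: U_X = R1 - n1(n1+1)/2 = 45.5 - 6*7/2 = 45.5 - 21 = 24.5.
       U_Y = n1*n2 - U_X = 48 - 24.5 = 23.5.
Step 4: Ties are present, so use the tie-corrected normal approximation (with continuity correction) for the p-value.
Step 5: p-value = 1.000000; compare to alpha = 0.1. fail to reject H0.

U_X = 24.5, p = 1.000000, fail to reject H0 at alpha = 0.1.
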